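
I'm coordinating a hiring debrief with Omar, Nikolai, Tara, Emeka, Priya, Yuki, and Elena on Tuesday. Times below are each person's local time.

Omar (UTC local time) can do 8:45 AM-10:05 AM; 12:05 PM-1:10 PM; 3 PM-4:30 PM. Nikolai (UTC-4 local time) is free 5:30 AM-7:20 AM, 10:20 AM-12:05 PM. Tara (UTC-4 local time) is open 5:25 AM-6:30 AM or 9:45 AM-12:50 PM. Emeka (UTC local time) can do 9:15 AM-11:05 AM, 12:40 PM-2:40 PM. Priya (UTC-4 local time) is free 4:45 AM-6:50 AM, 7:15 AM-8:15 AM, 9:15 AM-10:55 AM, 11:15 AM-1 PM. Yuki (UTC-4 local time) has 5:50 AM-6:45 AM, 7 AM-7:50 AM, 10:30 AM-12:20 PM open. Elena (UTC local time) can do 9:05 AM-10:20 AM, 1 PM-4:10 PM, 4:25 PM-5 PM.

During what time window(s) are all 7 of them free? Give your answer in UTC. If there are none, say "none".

09:50-10:05

Omar in UTC: 08:45-10:05, 12:05-13:10, 15:00-16:30.
Nikolai in UTC: 09:30-11:20, 14:20-16:05 (add 4h to convert from UTC-4).
Tara in UTC: 09:25-10:30, 13:45-16:50 (add 4h to convert from UTC-4).
Emeka in UTC: 09:15-11:05, 12:40-14:40.
Priya in UTC: 08:45-10:50, 11:15-12:15, 13:15-14:55, 15:15-17:00 (add 4h to convert from UTC-4).
Yuki in UTC: 09:50-10:45, 11:00-11:50, 14:30-16:20 (add 4h to convert from UTC-4).
Elena in UTC: 09:05-10:20, 13:00-16:10, 16:25-17:00.
Omar ∩ Nikolai: 09:30-10:05, 15:00-16:05.
Omar ∩ Nikolai ∩ Tara: 09:30-10:05, 15:00-16:05.
Omar ∩ Nikolai ∩ Tara ∩ Emeka: 09:30-10:05.
Omar ∩ Nikolai ∩ Tara ∩ Emeka ∩ Priya: 09:30-10:05.
Omar ∩ Nikolai ∩ Tara ∩ Emeka ∩ Priya ∩ Yuki: 09:50-10:05.
Omar ∩ Nikolai ∩ Tara ∩ Emeka ∩ Priya ∩ Yuki ∩ Elena: 09:50-10:05.
Those are the intersection windows.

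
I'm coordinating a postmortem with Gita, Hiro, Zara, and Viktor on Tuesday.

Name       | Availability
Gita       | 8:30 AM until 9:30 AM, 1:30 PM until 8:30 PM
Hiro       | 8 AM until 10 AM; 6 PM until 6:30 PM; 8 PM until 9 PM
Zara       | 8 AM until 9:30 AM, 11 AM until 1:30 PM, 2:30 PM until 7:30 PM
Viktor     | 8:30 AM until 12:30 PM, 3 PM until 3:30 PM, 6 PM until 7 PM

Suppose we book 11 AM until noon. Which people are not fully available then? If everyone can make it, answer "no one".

Gita, Hiro

Gita: not fully free for 11:00-12:00. Hiro: not fully free for 11:00-12:00. Zara: free for 11:00-12:00. Viktor: free for 11:00-12:00.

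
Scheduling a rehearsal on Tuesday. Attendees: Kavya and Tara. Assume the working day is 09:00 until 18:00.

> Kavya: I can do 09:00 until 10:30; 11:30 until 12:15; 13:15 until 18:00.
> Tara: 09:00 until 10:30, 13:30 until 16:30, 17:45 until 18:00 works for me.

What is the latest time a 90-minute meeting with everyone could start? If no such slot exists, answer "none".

Kavya ∩ Tara: 09:00-10:30, 13:30-16:30, 17:45-18:00.
The last common window of at least 90 minutes is 13:30-16:30; a 90-minute meeting can start as late as 15:00 and still end by 16:30.

15:00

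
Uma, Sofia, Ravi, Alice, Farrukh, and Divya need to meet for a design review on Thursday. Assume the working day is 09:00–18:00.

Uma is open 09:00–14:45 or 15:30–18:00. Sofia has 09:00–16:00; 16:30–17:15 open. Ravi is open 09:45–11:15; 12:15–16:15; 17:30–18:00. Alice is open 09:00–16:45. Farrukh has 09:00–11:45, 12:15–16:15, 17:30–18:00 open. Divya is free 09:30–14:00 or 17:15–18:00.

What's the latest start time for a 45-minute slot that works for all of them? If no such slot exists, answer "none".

Uma ∩ Sofia: 09:00-14:45, 15:30-16:00, 16:30-17:15.
Uma ∩ Sofia ∩ Ravi: 09:45-11:15, 12:15-14:45, 15:30-16:00.
Uma ∩ Sofia ∩ Ravi ∩ Alice: 09:45-11:15, 12:15-14:45, 15:30-16:00.
Uma ∩ Sofia ∩ Ravi ∩ Alice ∩ Farrukh: 09:45-11:15, 12:15-14:45, 15:30-16:00.
Uma ∩ Sofia ∩ Ravi ∩ Alice ∩ Farrukh ∩ Divya: 09:45-11:15, 12:15-14:00.
So the common availability across everyone is 09:45-11:15, 12:15-14:00.
The last common window of at least 45 minutes is 12:15-14:00; a 45-minute meeting can start as late as 13:15 and still end by 14:00.

13:15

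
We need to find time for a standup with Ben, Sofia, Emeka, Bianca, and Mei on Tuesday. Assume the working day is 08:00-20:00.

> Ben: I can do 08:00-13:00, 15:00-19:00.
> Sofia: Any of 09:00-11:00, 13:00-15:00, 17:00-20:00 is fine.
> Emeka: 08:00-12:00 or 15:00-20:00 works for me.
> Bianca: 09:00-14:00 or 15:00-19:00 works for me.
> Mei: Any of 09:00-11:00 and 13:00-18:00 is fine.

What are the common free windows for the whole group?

09:00-11:00, 17:00-18:00

Ben ∩ Sofia: 09:00-11:00, 17:00-19:00.
Ben ∩ Sofia ∩ Emeka: 09:00-11:00, 17:00-19:00.
Ben ∩ Sofia ∩ Emeka ∩ Bianca: 09:00-11:00, 17:00-19:00.
Ben ∩ Sofia ∩ Emeka ∩ Bianca ∩ Mei: 09:00-11:00, 17:00-18:00.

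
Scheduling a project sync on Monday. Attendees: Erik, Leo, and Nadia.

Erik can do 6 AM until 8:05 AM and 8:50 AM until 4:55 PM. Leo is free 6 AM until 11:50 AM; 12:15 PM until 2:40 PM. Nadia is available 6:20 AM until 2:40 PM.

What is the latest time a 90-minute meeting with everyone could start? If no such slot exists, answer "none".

13:10

Erik ∩ Leo: 06:00-08:05, 08:50-11:50, 12:15-14:40.
Erik ∩ Leo ∩ Nadia: 06:20-08:05, 08:50-11:50, 12:15-14:40.
So the common availability across everyone is 06:20-08:05, 08:50-11:50, 12:15-14:40.
The last common window of at least 90 minutes is 12:15-14:40; a 90-minute meeting can start as late as 13:10 and still end by 14:40.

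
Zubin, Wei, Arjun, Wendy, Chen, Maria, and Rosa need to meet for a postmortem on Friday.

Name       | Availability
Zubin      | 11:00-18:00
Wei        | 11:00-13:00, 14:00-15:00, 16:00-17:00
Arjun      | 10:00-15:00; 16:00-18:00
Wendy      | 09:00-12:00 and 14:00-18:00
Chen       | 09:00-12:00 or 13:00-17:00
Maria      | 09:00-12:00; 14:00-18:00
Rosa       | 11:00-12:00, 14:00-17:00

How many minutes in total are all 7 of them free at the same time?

Zubin ∩ Wei: 11:00-13:00, 14:00-15:00, 16:00-17:00.
Zubin ∩ Wei ∩ Arjun: 11:00-13:00, 14:00-15:00, 16:00-17:00.
Zubin ∩ Wei ∩ Arjun ∩ Wendy: 11:00-12:00, 14:00-15:00, 16:00-17:00.
Zubin ∩ Wei ∩ Arjun ∩ Wendy ∩ Chen: 11:00-12:00, 14:00-15:00, 16:00-17:00.
Zubin ∩ Wei ∩ Arjun ∩ Wendy ∩ Chen ∩ Maria: 11:00-12:00, 14:00-15:00, 16:00-17:00.
Zubin ∩ Wei ∩ Arjun ∩ Wendy ∩ Chen ∩ Maria ∩ Rosa: 11:00-12:00, 14:00-15:00, 16:00-17:00.
Summing the common windows: 60 + 60 + 60 = 180 minutes.

180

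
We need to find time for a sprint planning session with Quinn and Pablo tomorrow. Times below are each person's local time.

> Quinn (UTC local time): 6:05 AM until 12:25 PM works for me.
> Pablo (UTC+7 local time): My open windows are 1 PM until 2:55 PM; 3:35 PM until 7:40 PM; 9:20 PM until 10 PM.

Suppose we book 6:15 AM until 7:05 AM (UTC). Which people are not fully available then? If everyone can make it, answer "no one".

no one

Quinn in UTC: 06:05-12:25.
Pablo in UTC: 06:00-07:55, 08:35-12:40, 14:20-15:00 (subtract 7h to convert from UTC+7).
Quinn: free for 06:15-07:05. Pablo: free for 06:15-07:05.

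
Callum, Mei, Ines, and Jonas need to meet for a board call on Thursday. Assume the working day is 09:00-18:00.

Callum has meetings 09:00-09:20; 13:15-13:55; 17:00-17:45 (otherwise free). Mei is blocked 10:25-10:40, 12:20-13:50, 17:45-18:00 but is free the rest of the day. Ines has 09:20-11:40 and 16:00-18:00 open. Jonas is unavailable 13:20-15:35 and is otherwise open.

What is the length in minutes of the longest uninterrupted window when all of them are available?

Callum free: 09:20-13:15, 13:55-17:00, 17:45-18:00 (invert busy blocks within the working day).
Mei free: 09:00-10:25, 10:40-12:20, 13:50-17:45 (invert busy blocks within the working day).
Ines free: 09:20-11:40, 16:00-18:00.
Jonas free: 09:00-13:20, 15:35-18:00 (invert busy blocks within the working day).
Callum ∩ Mei: 09:20-10:25, 10:40-12:20, 13:55-17:00.
Callum ∩ Mei ∩ Ines: 09:20-10:25, 10:40-11:40, 16:00-17:00.
Callum ∩ Mei ∩ Ines ∩ Jonas: 09:20-10:25, 10:40-11:40, 16:00-17:00.
So the common availability across everyone is 09:20-10:25, 10:40-11:40, 16:00-17:00.
The longest is 09:20-10:25 at 65 minutes.

65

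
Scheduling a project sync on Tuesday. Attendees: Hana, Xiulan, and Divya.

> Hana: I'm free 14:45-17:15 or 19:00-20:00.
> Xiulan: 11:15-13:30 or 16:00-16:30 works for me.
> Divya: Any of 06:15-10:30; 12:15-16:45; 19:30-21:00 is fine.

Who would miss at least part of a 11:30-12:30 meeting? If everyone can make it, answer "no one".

Divya, Hana

Hana: not fully free for 11:30-12:30. Xiulan: free for 11:30-12:30. Divya: not fully free for 11:30-12:30.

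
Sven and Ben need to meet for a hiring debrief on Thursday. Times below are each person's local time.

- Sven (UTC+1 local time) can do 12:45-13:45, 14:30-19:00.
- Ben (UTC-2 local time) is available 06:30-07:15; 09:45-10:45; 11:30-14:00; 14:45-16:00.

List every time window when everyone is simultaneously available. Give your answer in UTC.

Sven in UTC: 11:45-12:45, 13:30-18:00 (subtract 1h to convert from UTC+1).
Ben in UTC: 08:30-09:15, 11:45-12:45, 13:30-16:00, 16:45-18:00 (add 2h to convert from UTC-2).
Sven ∩ Ben: 11:45-12:45, 13:30-16:00, 16:45-18:00.

11:45-12:45, 13:30-16:00, 16:45-18:00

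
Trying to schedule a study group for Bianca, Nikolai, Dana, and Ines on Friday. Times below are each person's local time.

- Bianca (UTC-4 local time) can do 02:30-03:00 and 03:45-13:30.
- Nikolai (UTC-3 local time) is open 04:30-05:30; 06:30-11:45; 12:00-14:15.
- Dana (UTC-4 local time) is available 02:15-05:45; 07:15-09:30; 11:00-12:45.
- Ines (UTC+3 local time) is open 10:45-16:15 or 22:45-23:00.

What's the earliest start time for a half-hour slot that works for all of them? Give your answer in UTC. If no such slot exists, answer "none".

07:45

Bianca in UTC: 06:30-07:00, 07:45-17:30 (add 4h to convert from UTC-4).
Nikolai in UTC: 07:30-08:30, 09:30-14:45, 15:00-17:15 (add 3h to convert from UTC-3).
Dana in UTC: 06:15-09:45, 11:15-13:30, 15:00-16:45 (add 4h to convert from UTC-4).
Ines in UTC: 07:45-13:15, 19:45-20:00 (subtract 3h to convert from UTC+3).
Bianca ∩ Nikolai: 07:45-08:30, 09:30-14:45, 15:00-17:15.
Bianca ∩ Nikolai ∩ Dana: 07:45-08:30, 09:30-09:45, 11:15-13:30, 15:00-16:45.
Bianca ∩ Nikolai ∩ Dana ∩ Ines: 07:45-08:30, 09:30-09:45, 11:15-13:15.
The first common window of at least 30 minutes is 07:45-08:30, so the earliest start is 07:45.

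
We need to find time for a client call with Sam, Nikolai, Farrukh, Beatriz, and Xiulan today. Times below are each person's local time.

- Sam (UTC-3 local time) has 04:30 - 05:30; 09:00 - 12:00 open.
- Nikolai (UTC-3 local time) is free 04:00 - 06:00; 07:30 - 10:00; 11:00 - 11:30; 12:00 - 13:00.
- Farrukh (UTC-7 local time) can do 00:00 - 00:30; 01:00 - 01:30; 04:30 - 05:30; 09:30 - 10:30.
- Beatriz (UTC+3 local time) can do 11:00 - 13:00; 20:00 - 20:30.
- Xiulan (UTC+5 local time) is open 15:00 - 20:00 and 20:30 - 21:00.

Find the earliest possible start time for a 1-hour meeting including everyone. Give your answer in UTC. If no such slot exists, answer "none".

none

Sam in UTC: 07:30-08:30, 12:00-15:00 (add 3h to convert from UTC-3).
Nikolai in UTC: 07:00-09:00, 10:30-13:00, 14:00-14:30, 15:00-16:00 (add 3h to convert from UTC-3).
Farrukh in UTC: 07:00-07:30, 08:00-08:30, 11:30-12:30, 16:30-17:30 (add 7h to convert from UTC-7).
Beatriz in UTC: 08:00-10:00, 17:00-17:30 (subtract 3h to convert from UTC+3).
Xiulan in UTC: 10:00-15:00, 15:30-16:00 (subtract 5h to convert from UTC+5).
Sam ∩ Nikolai: 07:30-08:30, 12:00-13:00, 14:00-14:30.
Sam ∩ Nikolai ∩ Farrukh: 08:00-08:30, 12:00-12:30.
Sam ∩ Nikolai ∩ Farrukh ∩ Beatriz: 08:00-08:30.
Sam ∩ Nikolai ∩ Farrukh ∩ Beatriz ∩ Xiulan: ∅.
There is no time when everyone is free.
No common window is at least 60 minutes long.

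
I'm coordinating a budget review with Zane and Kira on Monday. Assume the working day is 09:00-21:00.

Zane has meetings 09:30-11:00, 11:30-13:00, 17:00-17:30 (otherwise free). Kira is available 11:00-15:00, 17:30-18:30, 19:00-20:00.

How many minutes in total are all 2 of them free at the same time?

270

Zane free: 09:00-09:30, 11:00-11:30, 13:00-17:00, 17:30-21:00 (invert busy blocks within the working day).
Kira free: 11:00-15:00, 17:30-18:30, 19:00-20:00.
Zane ∩ Kira: 11:00-11:30, 13:00-15:00, 17:30-18:30, 19:00-20:00.
So the common availability across everyone is 11:00-11:30, 13:00-15:00, 17:30-18:30, 19:00-20:00.
Summing the common windows: 30 + 120 + 60 + 60 = 270 minutes.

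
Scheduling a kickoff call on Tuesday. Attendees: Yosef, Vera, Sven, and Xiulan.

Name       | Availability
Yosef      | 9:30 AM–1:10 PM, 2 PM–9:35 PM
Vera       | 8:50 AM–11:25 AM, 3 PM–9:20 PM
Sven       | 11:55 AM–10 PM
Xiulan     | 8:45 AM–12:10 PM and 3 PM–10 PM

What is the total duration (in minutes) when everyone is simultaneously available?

Yosef ∩ Vera: 09:30-11:25, 15:00-21:20.
Yosef ∩ Vera ∩ Sven: 15:00-21:20.
Yosef ∩ Vera ∩ Sven ∩ Xiulan: 15:00-21:20.
That's a single block of 380 minutes.

380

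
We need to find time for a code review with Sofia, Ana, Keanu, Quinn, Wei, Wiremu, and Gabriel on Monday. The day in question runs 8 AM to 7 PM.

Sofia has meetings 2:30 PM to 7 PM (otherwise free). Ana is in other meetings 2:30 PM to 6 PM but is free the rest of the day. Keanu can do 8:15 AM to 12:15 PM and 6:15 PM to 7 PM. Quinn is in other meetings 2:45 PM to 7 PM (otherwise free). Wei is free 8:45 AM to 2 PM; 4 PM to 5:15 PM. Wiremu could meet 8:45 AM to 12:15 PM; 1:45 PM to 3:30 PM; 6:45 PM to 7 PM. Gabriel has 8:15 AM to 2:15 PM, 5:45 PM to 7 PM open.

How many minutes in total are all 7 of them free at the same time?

Sofia free: 08:00-14:30 (invert busy blocks within the working day).
Ana free: 08:00-14:30, 18:00-19:00 (invert busy blocks within the working day).
Keanu free: 08:15-12:15, 18:15-19:00.
Quinn free: 08:00-14:45 (invert busy blocks within the working day).
Wei free: 08:45-14:00, 16:00-17:15.
Wiremu free: 08:45-12:15, 13:45-15:30, 18:45-19:00.
Gabriel free: 08:15-14:15, 17:45-19:00.
Sofia ∩ Ana: 08:00-14:30.
Sofia ∩ Ana ∩ Keanu: 08:15-12:15.
Sofia ∩ Ana ∩ Keanu ∩ Quinn: 08:15-12:15.
Sofia ∩ Ana ∩ Keanu ∩ Quinn ∩ Wei: 08:45-12:15.
Sofia ∩ Ana ∩ Keanu ∩ Quinn ∩ Wei ∩ Wiremu: 08:45-12:15.
Sofia ∩ Ana ∩ Keanu ∩ Quinn ∩ Wei ∩ Wiremu ∩ Gabriel: 08:45-12:15.
That's a single block of 210 minutes.

210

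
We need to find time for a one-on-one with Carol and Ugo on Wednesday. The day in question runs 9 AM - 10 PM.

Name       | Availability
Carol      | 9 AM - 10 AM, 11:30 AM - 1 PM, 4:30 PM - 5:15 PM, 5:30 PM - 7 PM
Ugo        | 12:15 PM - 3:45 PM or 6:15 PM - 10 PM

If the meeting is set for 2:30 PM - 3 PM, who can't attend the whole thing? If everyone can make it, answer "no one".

Carol

Carol: not fully free for 14:30-15:00. Ugo: free for 14:30-15:00.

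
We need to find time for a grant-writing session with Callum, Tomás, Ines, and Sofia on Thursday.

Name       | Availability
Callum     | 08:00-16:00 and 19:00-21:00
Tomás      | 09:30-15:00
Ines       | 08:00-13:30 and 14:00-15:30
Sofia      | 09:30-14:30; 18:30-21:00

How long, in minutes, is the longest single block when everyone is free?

Callum ∩ Tomás: 09:30-15:00.
Callum ∩ Tomás ∩ Ines: 09:30-13:30, 14:00-15:00.
Callum ∩ Tomás ∩ Ines ∩ Sofia: 09:30-13:30, 14:00-14:30.
Those are the intersection windows.
The longest is 09:30-13:30 at 240 minutes.

240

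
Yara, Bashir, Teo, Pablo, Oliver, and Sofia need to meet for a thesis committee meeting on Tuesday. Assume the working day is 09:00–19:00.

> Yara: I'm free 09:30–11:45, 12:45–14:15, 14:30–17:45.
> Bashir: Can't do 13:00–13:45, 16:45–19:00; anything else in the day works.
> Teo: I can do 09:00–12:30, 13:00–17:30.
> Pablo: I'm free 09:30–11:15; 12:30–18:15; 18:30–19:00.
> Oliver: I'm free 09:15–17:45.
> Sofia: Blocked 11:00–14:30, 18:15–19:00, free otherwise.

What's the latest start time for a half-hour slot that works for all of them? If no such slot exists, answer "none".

Yara free: 09:30-11:45, 12:45-14:15, 14:30-17:45.
Bashir free: 09:00-13:00, 13:45-16:45 (invert busy blocks within the working day).
Teo free: 09:00-12:30, 13:00-17:30.
Pablo free: 09:30-11:15, 12:30-18:15, 18:30-19:00.
Oliver free: 09:15-17:45.
Sofia free: 09:00-11:00, 14:30-18:15 (invert busy blocks within the working day).
Yara ∩ Bashir: 09:30-11:45, 12:45-13:00, 13:45-14:15, 14:30-16:45.
Yara ∩ Bashir ∩ Teo: 09:30-11:45, 13:45-14:15, 14:30-16:45.
Yara ∩ Bashir ∩ Teo ∩ Pablo: 09:30-11:15, 13:45-14:15, 14:30-16:45.
Yara ∩ Bashir ∩ Teo ∩ Pablo ∩ Oliver: 09:30-11:15, 13:45-14:15, 14:30-16:45.
Yara ∩ Bashir ∩ Teo ∩ Pablo ∩ Oliver ∩ Sofia: 09:30-11:00, 14:30-16:45.
Those are the intersection windows.
The last common window of at least 30 minutes is 14:30-16:45; a 30-minute meeting can start as late as 16:15 and still end by 16:45.

16:15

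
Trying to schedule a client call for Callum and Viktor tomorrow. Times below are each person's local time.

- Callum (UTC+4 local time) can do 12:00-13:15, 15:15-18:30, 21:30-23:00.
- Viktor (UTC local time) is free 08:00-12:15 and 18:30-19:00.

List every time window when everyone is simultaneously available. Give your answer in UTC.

Callum in UTC: 08:00-09:15, 11:15-14:30, 17:30-19:00 (subtract 4h to convert from UTC+4).
Viktor in UTC: 08:00-12:15, 18:30-19:00.
Callum ∩ Viktor: 08:00-09:15, 11:15-12:15, 18:30-19:00.
Those are the intersection windows.

08:00-09:15, 11:15-12:15, 18:30-19:00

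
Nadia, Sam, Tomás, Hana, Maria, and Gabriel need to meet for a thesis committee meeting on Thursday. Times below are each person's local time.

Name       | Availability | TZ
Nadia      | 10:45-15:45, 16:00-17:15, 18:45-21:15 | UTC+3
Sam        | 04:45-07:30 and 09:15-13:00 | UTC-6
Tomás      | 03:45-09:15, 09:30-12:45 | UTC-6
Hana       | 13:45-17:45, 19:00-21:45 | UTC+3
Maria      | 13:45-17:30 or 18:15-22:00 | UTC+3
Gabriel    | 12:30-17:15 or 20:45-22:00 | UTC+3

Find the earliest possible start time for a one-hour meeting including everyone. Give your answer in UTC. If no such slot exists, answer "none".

Nadia in UTC: 07:45-12:45, 13:00-14:15, 15:45-18:15 (subtract 3h to convert from UTC+3).
Sam in UTC: 10:45-13:30, 15:15-19:00 (add 6h to convert from UTC-6).
Tomás in UTC: 09:45-15:15, 15:30-18:45 (add 6h to convert from UTC-6).
Hana in UTC: 10:45-14:45, 16:00-18:45 (subtract 3h to convert from UTC+3).
Maria in UTC: 10:45-14:30, 15:15-19:00 (subtract 3h to convert from UTC+3).
Gabriel in UTC: 09:30-14:15, 17:45-19:00 (subtract 3h to convert from UTC+3).
Nadia ∩ Sam: 10:45-12:45, 13:00-13:30, 15:45-18:15.
Nadia ∩ Sam ∩ Tomás: 10:45-12:45, 13:00-13:30, 15:45-18:15.
Nadia ∩ Sam ∩ Tomás ∩ Hana: 10:45-12:45, 13:00-13:30, 16:00-18:15.
Nadia ∩ Sam ∩ Tomás ∩ Hana ∩ Maria: 10:45-12:45, 13:00-13:30, 16:00-18:15.
Nadia ∩ Sam ∩ Tomás ∩ Hana ∩ Maria ∩ Gabriel: 10:45-12:45, 13:00-13:30, 17:45-18:15.
The first common window of at least 60 minutes is 10:45-12:45, so the earliest start is 10:45.

10:45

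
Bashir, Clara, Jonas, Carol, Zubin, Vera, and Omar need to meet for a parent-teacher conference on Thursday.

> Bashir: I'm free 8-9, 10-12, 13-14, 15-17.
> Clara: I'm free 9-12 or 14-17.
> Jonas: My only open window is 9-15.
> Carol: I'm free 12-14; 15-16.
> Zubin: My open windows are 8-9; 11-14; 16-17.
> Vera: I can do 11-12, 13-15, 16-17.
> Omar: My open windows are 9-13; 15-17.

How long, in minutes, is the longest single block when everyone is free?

Bashir ∩ Clara: 10:00-12:00, 15:00-17:00.
Bashir ∩ Clara ∩ Jonas: 10:00-12:00.
Bashir ∩ Clara ∩ Jonas ∩ Carol: ∅.
Bashir ∩ Clara ∩ Jonas ∩ Carol ∩ Zubin: ∅.
Bashir ∩ Clara ∩ Jonas ∩ Carol ∩ Zubin ∩ Vera: ∅.
Bashir ∩ Clara ∩ Jonas ∩ Carol ∩ Zubin ∩ Vera ∩ Omar: ∅.
There is no time when everyone is free.
No common window exists, so the longest block is 0 minutes.

0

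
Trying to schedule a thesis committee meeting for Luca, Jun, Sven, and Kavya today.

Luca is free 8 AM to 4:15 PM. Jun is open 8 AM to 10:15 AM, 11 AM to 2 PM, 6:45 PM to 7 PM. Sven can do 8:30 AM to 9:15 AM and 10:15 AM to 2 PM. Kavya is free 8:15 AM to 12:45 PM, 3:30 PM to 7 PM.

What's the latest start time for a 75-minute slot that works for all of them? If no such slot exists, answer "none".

11:30

Luca ∩ Jun: 08:00-10:15, 11:00-14:00.
Luca ∩ Jun ∩ Sven: 08:30-09:15, 11:00-14:00.
Luca ∩ Jun ∩ Sven ∩ Kavya: 08:30-09:15, 11:00-12:45.
So the common availability across everyone is 08:30-09:15, 11:00-12:45.
The last common window of at least 75 minutes is 11:00-12:45; a 75-minute meeting can start as late as 11:30 and still end by 12:45.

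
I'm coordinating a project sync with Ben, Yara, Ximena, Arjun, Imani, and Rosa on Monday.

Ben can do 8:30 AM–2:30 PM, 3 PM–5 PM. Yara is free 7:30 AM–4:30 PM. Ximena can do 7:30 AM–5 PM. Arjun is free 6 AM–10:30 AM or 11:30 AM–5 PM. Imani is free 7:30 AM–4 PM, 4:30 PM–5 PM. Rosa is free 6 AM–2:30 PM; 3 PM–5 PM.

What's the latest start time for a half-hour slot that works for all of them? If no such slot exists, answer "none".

Ben ∩ Yara: 08:30-14:30, 15:00-16:30.
Ben ∩ Yara ∩ Ximena: 08:30-14:30, 15:00-16:30.
Ben ∩ Yara ∩ Ximena ∩ Arjun: 08:30-10:30, 11:30-14:30, 15:00-16:30.
Ben ∩ Yara ∩ Ximena ∩ Arjun ∩ Imani: 08:30-10:30, 11:30-14:30, 15:00-16:00.
Ben ∩ Yara ∩ Ximena ∩ Arjun ∩ Imani ∩ Rosa: 08:30-10:30, 11:30-14:30, 15:00-16:00.
The last common window of at least 30 minutes is 15:00-16:00; a 30-minute meeting can start as late as 15:30 and still end by 16:00.

15:30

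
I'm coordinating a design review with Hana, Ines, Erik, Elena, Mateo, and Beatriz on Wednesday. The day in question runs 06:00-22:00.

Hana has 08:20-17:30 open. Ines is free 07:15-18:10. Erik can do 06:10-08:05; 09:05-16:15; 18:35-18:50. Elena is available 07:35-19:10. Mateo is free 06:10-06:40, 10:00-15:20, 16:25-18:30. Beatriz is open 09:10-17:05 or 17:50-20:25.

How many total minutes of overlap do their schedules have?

Hana ∩ Ines: 08:20-17:30.
Hana ∩ Ines ∩ Erik: 09:05-16:15.
Hana ∩ Ines ∩ Erik ∩ Elena: 09:05-16:15.
Hana ∩ Ines ∩ Erik ∩ Elena ∩ Mateo: 10:00-15:20.
Hana ∩ Ines ∩ Erik ∩ Elena ∩ Mateo ∩ Beatriz: 10:00-15:20.
So the common availability across everyone is 10:00-15:20.
That's a single block of 320 minutes.

320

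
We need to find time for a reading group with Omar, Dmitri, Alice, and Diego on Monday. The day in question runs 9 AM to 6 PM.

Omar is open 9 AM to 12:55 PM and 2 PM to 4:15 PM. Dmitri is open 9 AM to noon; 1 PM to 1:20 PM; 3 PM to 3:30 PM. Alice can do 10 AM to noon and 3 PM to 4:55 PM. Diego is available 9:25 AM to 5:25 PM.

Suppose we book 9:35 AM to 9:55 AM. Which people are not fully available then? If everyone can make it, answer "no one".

Alice

Omar: free for 09:35-09:55. Dmitri: free for 09:35-09:55. Alice: not fully free for 09:35-09:55. Diego: free for 09:35-09:55.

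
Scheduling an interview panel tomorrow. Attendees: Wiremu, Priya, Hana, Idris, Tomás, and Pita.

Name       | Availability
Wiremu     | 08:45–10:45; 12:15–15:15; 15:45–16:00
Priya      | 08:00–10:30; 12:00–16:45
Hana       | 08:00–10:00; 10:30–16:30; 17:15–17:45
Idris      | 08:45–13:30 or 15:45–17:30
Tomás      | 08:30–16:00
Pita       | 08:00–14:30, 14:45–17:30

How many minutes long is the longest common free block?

Wiremu ∩ Priya: 08:45-10:30, 12:15-15:15, 15:45-16:00.
Wiremu ∩ Priya ∩ Hana: 08:45-10:00, 12:15-15:15, 15:45-16:00.
Wiremu ∩ Priya ∩ Hana ∩ Idris: 08:45-10:00, 12:15-13:30, 15:45-16:00.
Wiremu ∩ Priya ∩ Hana ∩ Idris ∩ Tomás: 08:45-10:00, 12:15-13:30, 15:45-16:00.
Wiremu ∩ Priya ∩ Hana ∩ Idris ∩ Tomás ∩ Pita: 08:45-10:00, 12:15-13:30, 15:45-16:00.
The longest is 08:45-10:00 at 75 minutes.

75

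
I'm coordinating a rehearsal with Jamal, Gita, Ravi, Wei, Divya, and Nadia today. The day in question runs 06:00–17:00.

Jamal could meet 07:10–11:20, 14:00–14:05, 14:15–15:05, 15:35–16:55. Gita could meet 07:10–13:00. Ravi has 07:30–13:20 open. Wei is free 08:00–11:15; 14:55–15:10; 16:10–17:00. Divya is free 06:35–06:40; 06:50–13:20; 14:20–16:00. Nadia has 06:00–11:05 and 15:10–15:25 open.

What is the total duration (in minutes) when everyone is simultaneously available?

185

Jamal ∩ Gita: 07:10-11:20.
Jamal ∩ Gita ∩ Ravi: 07:30-11:20.
Jamal ∩ Gita ∩ Ravi ∩ Wei: 08:00-11:15.
Jamal ∩ Gita ∩ Ravi ∩ Wei ∩ Divya: 08:00-11:15.
Jamal ∩ Gita ∩ Ravi ∩ Wei ∩ Divya ∩ Nadia: 08:00-11:05.
So the common availability across everyone is 08:00-11:05.
That's a single block of 185 minutes.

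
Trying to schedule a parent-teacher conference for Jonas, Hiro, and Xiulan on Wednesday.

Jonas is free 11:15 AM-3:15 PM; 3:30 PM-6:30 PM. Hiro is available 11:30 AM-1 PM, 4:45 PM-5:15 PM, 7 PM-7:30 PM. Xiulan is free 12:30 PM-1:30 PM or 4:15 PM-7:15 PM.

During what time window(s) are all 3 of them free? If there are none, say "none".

12:30-13:00, 16:45-17:15

Jonas ∩ Hiro: 11:30-13:00, 16:45-17:15.
Jonas ∩ Hiro ∩ Xiulan: 12:30-13:00, 16:45-17:15.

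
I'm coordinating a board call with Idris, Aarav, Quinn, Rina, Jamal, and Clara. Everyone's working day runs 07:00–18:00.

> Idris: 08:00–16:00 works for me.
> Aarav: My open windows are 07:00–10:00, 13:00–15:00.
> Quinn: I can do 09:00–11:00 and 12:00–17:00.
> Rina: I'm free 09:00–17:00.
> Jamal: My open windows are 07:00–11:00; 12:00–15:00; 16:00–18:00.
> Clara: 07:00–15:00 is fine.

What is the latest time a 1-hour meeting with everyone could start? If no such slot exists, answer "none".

Idris ∩ Aarav: 08:00-10:00, 13:00-15:00.
Idris ∩ Aarav ∩ Quinn: 09:00-10:00, 13:00-15:00.
Idris ∩ Aarav ∩ Quinn ∩ Rina: 09:00-10:00, 13:00-15:00.
Idris ∩ Aarav ∩ Quinn ∩ Rina ∩ Jamal: 09:00-10:00, 13:00-15:00.
Idris ∩ Aarav ∩ Quinn ∩ Rina ∩ Jamal ∩ Clara: 09:00-10:00, 13:00-15:00.
So the common availability across everyone is 09:00-10:00, 13:00-15:00.
The last common window of at least 60 minutes is 13:00-15:00; a 60-minute meeting can start as late as 14:00 and still end by 15:00.

14:00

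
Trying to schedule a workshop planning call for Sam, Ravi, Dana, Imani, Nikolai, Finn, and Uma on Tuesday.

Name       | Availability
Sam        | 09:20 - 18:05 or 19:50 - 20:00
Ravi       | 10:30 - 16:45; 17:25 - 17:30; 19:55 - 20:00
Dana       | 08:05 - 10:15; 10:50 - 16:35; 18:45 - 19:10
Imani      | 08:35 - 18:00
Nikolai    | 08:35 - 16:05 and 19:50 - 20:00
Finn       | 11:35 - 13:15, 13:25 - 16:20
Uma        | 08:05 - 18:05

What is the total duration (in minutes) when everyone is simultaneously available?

260

Sam ∩ Ravi: 10:30-16:45, 17:25-17:30, 19:55-20:00.
Sam ∩ Ravi ∩ Dana: 10:50-16:35.
Sam ∩ Ravi ∩ Dana ∩ Imani: 10:50-16:35.
Sam ∩ Ravi ∩ Dana ∩ Imani ∩ Nikolai: 10:50-16:05.
Sam ∩ Ravi ∩ Dana ∩ Imani ∩ Nikolai ∩ Finn: 11:35-13:15, 13:25-16:05.
Sam ∩ Ravi ∩ Dana ∩ Imani ∩ Nikolai ∩ Finn ∩ Uma: 11:35-13:15, 13:25-16:05.
Summing the common windows: 100 + 160 = 260 minutes.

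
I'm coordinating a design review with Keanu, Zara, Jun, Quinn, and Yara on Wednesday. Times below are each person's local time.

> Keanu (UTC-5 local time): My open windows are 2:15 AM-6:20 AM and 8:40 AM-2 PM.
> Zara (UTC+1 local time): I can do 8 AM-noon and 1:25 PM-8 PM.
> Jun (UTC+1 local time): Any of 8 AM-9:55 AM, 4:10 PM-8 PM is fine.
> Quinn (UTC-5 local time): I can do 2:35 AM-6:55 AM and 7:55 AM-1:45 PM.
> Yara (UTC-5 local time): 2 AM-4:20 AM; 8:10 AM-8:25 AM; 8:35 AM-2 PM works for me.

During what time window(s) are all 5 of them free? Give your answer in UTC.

Keanu in UTC: 07:15-11:20, 13:40-19:00 (add 5h to convert from UTC-5).
Zara in UTC: 07:00-11:00, 12:25-19:00 (subtract 1h to convert from UTC+1).
Jun in UTC: 07:00-08:55, 15:10-19:00 (subtract 1h to convert from UTC+1).
Quinn in UTC: 07:35-11:55, 12:55-18:45 (add 5h to convert from UTC-5).
Yara in UTC: 07:00-09:20, 13:10-13:25, 13:35-19:00 (add 5h to convert from UTC-5).
Keanu ∩ Zara: 07:15-11:00, 13:40-19:00.
Keanu ∩ Zara ∩ Jun: 07:15-08:55, 15:10-19:00.
Keanu ∩ Zara ∩ Jun ∩ Quinn: 07:35-08:55, 15:10-18:45.
Keanu ∩ Zara ∩ Jun ∩ Quinn ∩ Yara: 07:35-08:55, 15:10-18:45.
Those are the intersection windows.

07:35-08:55, 15:10-18:45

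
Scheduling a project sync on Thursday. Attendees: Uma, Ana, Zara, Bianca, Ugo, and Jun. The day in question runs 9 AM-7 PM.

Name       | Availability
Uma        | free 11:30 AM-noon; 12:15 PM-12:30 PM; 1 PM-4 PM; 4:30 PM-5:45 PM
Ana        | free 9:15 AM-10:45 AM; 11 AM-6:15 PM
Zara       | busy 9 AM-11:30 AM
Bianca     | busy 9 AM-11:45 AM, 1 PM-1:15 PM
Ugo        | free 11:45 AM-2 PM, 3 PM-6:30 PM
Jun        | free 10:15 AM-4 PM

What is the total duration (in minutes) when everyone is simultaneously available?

Uma free: 11:30-12:00, 12:15-12:30, 13:00-16:00, 16:30-17:45.
Ana free: 09:15-10:45, 11:00-18:15.
Zara free: 11:30-19:00 (invert busy blocks within the working day).
Bianca free: 11:45-13:00, 13:15-19:00 (invert busy blocks within the working day).
Ugo free: 11:45-14:00, 15:00-18:30.
Jun free: 10:15-16:00.
Uma ∩ Ana: 11:30-12:00, 12:15-12:30, 13:00-16:00, 16:30-17:45.
Uma ∩ Ana ∩ Zara: 11:30-12:00, 12:15-12:30, 13:00-16:00, 16:30-17:45.
Uma ∩ Ana ∩ Zara ∩ Bianca: 11:45-12:00, 12:15-12:30, 13:15-16:00, 16:30-17:45.
Uma ∩ Ana ∩ Zara ∩ Bianca ∩ Ugo: 11:45-12:00, 12:15-12:30, 13:15-14:00, 15:00-16:00, 16:30-17:45.
Uma ∩ Ana ∩ Zara ∩ Bianca ∩ Ugo ∩ Jun: 11:45-12:00, 12:15-12:30, 13:15-14:00, 15:00-16:00.
Summing the common windows: 15 + 15 + 45 + 60 = 135 minutes.

135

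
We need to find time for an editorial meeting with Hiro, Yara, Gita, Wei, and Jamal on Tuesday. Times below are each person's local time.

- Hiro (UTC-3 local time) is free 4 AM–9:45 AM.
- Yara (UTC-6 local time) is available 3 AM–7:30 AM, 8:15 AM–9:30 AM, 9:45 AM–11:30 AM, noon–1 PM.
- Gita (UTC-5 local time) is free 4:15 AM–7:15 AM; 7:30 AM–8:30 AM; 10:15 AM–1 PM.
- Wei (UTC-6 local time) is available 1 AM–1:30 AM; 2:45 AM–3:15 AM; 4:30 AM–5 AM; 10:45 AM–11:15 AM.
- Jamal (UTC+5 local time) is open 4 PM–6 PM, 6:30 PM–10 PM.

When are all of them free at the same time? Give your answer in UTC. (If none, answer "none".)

Hiro in UTC: 07:00-12:45 (add 3h to convert from UTC-3).
Yara in UTC: 09:00-13:30, 14:15-15:30, 15:45-17:30, 18:00-19:00 (add 6h to convert from UTC-6).
Gita in UTC: 09:15-12:15, 12:30-13:30, 15:15-18:00 (add 5h to convert from UTC-5).
Wei in UTC: 07:00-07:30, 08:45-09:15, 10:30-11:00, 16:45-17:15 (add 6h to convert from UTC-6).
Jamal in UTC: 11:00-13:00, 13:30-17:00 (subtract 5h to convert from UTC+5).
Hiro ∩ Yara: 09:00-12:45.
Hiro ∩ Yara ∩ Gita: 09:15-12:15, 12:30-12:45.
Hiro ∩ Yara ∩ Gita ∩ Wei: 10:30-11:00.
Hiro ∩ Yara ∩ Gita ∩ Wei ∩ Jamal: ∅.
There is no time when everyone is free.

none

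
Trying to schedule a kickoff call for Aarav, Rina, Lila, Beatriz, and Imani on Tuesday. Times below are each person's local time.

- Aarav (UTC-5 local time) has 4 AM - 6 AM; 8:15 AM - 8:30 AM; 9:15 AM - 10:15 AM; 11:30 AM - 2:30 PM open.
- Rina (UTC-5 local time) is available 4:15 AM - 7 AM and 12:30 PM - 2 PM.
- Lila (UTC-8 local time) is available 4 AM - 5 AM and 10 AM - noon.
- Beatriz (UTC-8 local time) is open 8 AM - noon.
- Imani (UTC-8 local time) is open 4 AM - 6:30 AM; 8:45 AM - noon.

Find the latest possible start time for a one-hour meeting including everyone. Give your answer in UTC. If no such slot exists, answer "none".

Aarav in UTC: 09:00-11:00, 13:15-13:30, 14:15-15:15, 16:30-19:30 (add 5h to convert from UTC-5).
Rina in UTC: 09:15-12:00, 17:30-19:00 (add 5h to convert from UTC-5).
Lila in UTC: 12:00-13:00, 18:00-20:00 (add 8h to convert from UTC-8).
Beatriz in UTC: 16:00-20:00 (add 8h to convert from UTC-8).
Imani in UTC: 12:00-14:30, 16:45-20:00 (add 8h to convert from UTC-8).
Aarav ∩ Rina: 09:15-11:00, 17:30-19:00.
Aarav ∩ Rina ∩ Lila: 18:00-19:00.
Aarav ∩ Rina ∩ Lila ∩ Beatriz: 18:00-19:00.
Aarav ∩ Rina ∩ Lila ∩ Beatriz ∩ Imani: 18:00-19:00.
So the common availability across everyone is 18:00-19:00.
The last common window of at least 60 minutes is 18:00-19:00; a 60-minute meeting can start as late as 18:00 and still end by 19:00.

18:00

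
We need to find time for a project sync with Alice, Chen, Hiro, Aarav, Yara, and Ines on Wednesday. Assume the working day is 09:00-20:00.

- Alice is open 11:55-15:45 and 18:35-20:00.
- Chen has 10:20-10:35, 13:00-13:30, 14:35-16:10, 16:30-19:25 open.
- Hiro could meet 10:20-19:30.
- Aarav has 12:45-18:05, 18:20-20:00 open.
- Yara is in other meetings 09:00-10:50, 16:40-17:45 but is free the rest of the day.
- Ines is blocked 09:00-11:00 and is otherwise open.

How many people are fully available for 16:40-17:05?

4

Alice free: 11:55-15:45, 18:35-20:00.
Chen free: 10:20-10:35, 13:00-13:30, 14:35-16:10, 16:30-19:25.
Hiro free: 10:20-19:30.
Aarav free: 12:45-18:05, 18:20-20:00.
Yara free: 10:50-16:40, 17:45-20:00 (invert busy blocks within the working day).
Ines free: 11:00-20:00 (invert busy blocks within the working day).
Chen, Hiro, Aarav, and Ines can make the full 16:40-17:05 slot — that's 4.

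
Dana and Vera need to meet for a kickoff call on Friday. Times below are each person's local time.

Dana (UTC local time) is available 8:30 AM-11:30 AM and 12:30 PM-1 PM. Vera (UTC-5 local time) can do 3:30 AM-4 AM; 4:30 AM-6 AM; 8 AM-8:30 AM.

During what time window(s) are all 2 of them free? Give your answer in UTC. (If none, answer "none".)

Dana in UTC: 08:30-11:30, 12:30-13:00.
Vera in UTC: 08:30-09:00, 09:30-11:00, 13:00-13:30 (add 5h to convert from UTC-5).
Dana ∩ Vera: 08:30-09:00, 09:30-11:00.

08:30-09:00, 09:30-11:00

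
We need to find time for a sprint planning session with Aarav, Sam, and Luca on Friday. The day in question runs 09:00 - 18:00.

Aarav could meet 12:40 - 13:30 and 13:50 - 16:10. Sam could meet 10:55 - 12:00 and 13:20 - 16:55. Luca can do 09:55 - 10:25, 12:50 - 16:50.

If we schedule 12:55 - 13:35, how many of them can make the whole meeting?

1

Luca can make the full 12:55-13:35 slot — that's 1.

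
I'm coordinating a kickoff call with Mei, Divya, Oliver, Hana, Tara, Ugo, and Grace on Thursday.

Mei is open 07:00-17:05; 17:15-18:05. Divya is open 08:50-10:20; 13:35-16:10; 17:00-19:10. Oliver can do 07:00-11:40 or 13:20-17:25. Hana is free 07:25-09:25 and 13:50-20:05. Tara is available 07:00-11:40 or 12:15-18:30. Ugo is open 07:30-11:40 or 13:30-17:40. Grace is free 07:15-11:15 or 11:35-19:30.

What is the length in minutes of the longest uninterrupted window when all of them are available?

Mei ∩ Divya: 08:50-10:20, 13:35-16:10, 17:00-17:05, 17:15-18:05.
Mei ∩ Divya ∩ Oliver: 08:50-10:20, 13:35-16:10, 17:00-17:05, 17:15-17:25.
Mei ∩ Divya ∩ Oliver ∩ Hana: 08:50-09:25, 13:50-16:10, 17:00-17:05, 17:15-17:25.
Mei ∩ Divya ∩ Oliver ∩ Hana ∩ Tara: 08:50-09:25, 13:50-16:10, 17:00-17:05, 17:15-17:25.
Mei ∩ Divya ∩ Oliver ∩ Hana ∩ Tara ∩ Ugo: 08:50-09:25, 13:50-16:10, 17:00-17:05, 17:15-17:25.
Mei ∩ Divya ∩ Oliver ∩ Hana ∩ Tara ∩ Ugo ∩ Grace: 08:50-09:25, 13:50-16:10, 17:00-17:05, 17:15-17:25.
The longest is 13:50-16:10 at 140 minutes.

140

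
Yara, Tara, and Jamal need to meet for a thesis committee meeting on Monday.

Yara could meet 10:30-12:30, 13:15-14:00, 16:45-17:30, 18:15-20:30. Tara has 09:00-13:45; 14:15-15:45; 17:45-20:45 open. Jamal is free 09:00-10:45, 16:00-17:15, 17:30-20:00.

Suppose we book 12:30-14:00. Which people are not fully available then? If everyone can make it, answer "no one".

Jamal, Tara, Yara

Yara: not fully free for 12:30-14:00. Tara: not fully free for 12:30-14:00. Jamal: not fully free for 12:30-14:00.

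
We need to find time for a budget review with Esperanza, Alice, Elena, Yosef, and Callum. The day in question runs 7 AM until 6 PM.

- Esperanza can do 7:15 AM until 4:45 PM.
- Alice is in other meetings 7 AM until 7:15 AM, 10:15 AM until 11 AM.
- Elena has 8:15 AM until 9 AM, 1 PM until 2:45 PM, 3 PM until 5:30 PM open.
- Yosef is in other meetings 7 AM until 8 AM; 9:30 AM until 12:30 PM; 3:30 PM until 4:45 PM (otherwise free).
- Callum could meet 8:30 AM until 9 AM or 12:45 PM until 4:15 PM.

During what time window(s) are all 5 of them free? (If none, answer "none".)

08:30-09:00, 13:00-14:45, 15:00-15:30

Esperanza free: 07:15-16:45.
Alice free: 07:15-10:15, 11:00-18:00 (invert busy blocks within the working day).
Elena free: 08:15-09:00, 13:00-14:45, 15:00-17:30.
Yosef free: 08:00-09:30, 12:30-15:30, 16:45-18:00 (invert busy blocks within the working day).
Callum free: 08:30-09:00, 12:45-16:15.
Esperanza ∩ Alice: 07:15-10:15, 11:00-16:45.
Esperanza ∩ Alice ∩ Elena: 08:15-09:00, 13:00-14:45, 15:00-16:45.
Esperanza ∩ Alice ∩ Elena ∩ Yosef: 08:15-09:00, 13:00-14:45, 15:00-15:30.
Esperanza ∩ Alice ∩ Elena ∩ Yosef ∩ Callum: 08:30-09:00, 13:00-14:45, 15:00-15:30.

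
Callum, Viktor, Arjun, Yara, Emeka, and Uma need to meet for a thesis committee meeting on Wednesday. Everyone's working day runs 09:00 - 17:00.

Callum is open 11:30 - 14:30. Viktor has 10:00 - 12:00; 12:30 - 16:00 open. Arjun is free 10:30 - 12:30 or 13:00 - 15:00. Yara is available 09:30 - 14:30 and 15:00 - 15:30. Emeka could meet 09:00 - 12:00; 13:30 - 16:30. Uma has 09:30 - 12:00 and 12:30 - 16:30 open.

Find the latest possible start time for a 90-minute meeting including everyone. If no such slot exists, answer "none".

Callum ∩ Viktor: 11:30-12:00, 12:30-14:30.
Callum ∩ Viktor ∩ Arjun: 11:30-12:00, 13:00-14:30.
Callum ∩ Viktor ∩ Arjun ∩ Yara: 11:30-12:00, 13:00-14:30.
Callum ∩ Viktor ∩ Arjun ∩ Yara ∩ Emeka: 11:30-12:00, 13:30-14:30.
Callum ∩ Viktor ∩ Arjun ∩ Yara ∩ Emeka ∩ Uma: 11:30-12:00, 13:30-14:30.
No common window is at least 90 minutes long.

none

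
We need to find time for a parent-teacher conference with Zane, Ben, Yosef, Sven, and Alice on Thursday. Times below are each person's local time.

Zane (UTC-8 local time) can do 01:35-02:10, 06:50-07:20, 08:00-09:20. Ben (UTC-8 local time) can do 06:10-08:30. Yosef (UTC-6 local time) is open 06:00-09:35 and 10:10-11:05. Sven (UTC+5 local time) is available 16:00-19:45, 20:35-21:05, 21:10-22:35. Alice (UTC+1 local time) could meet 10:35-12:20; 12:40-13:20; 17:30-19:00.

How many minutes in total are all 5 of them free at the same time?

Zane in UTC: 09:35-10:10, 14:50-15:20, 16:00-17:20 (add 8h to convert from UTC-8).
Ben in UTC: 14:10-16:30 (add 8h to convert from UTC-8).
Yosef in UTC: 12:00-15:35, 16:10-17:05 (add 6h to convert from UTC-6).
Sven in UTC: 11:00-14:45, 15:35-16:05, 16:10-17:35 (subtract 5h to convert from UTC+5).
Alice in UTC: 09:35-11:20, 11:40-12:20, 16:30-18:00 (subtract 1h to convert from UTC+1).
Zane ∩ Ben: 14:50-15:20, 16:00-16:30.
Zane ∩ Ben ∩ Yosef: 14:50-15:20, 16:10-16:30.
Zane ∩ Ben ∩ Yosef ∩ Sven: 16:10-16:30.
Zane ∩ Ben ∩ Yosef ∩ Sven ∩ Alice: ∅.
There is no time when everyone is free.
There is no common window, so the total is 0 minutes.

0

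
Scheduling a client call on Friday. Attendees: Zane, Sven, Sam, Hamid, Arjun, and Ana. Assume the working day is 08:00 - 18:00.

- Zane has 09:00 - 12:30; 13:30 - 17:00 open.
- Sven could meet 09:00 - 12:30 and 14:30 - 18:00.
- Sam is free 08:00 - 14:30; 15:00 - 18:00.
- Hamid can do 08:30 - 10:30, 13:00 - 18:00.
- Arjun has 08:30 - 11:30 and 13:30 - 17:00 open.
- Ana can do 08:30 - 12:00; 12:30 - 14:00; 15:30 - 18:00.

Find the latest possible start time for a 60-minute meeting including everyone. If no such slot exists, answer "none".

16:00

Zane ∩ Sven: 09:00-12:30, 14:30-17:00.
Zane ∩ Sven ∩ Sam: 09:00-12:30, 15:00-17:00.
Zane ∩ Sven ∩ Sam ∩ Hamid: 09:00-10:30, 15:00-17:00.
Zane ∩ Sven ∩ Sam ∩ Hamid ∩ Arjun: 09:00-10:30, 15:00-17:00.
Zane ∩ Sven ∩ Sam ∩ Hamid ∩ Arjun ∩ Ana: 09:00-10:30, 15:30-17:00.
The last common window of at least 60 minutes is 15:30-17:00; a 60-minute meeting can start as late as 16:00 and still end by 17:00.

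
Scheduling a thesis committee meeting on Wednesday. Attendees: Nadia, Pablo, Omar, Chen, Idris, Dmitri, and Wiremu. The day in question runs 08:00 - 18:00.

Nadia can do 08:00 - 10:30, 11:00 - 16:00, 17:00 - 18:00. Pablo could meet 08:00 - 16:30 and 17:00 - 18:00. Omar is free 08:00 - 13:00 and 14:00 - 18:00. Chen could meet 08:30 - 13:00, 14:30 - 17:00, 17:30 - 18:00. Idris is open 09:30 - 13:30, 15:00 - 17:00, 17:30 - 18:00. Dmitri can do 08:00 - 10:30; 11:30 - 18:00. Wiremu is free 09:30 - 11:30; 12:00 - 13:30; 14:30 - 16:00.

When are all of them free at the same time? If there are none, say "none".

Nadia ∩ Pablo: 08:00-10:30, 11:00-16:00, 17:00-18:00.
Nadia ∩ Pablo ∩ Omar: 08:00-10:30, 11:00-13:00, 14:00-16:00, 17:00-18:00.
Nadia ∩ Pablo ∩ Omar ∩ Chen: 08:30-10:30, 11:00-13:00, 14:30-16:00, 17:30-18:00.
Nadia ∩ Pablo ∩ Omar ∩ Chen ∩ Idris: 09:30-10:30, 11:00-13:00, 15:00-16:00, 17:30-18:00.
Nadia ∩ Pablo ∩ Omar ∩ Chen ∩ Idris ∩ Dmitri: 09:30-10:30, 11:30-13:00, 15:00-16:00, 17:30-18:00.
Nadia ∩ Pablo ∩ Omar ∩ Chen ∩ Idris ∩ Dmitri ∩ Wiremu: 09:30-10:30, 12:00-13:00, 15:00-16:00.
Those are the intersection windows.

09:30-10:30, 12:00-13:00, 15:00-16:00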